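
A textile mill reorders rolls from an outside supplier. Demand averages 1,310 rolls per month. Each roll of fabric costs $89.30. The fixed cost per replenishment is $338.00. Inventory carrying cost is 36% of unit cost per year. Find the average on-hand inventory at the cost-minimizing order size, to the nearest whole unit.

Annual demand D = 1,310 × 12 = 15,720.
Holding cost H = 0.36 × $89.30 = $32.1480 per unit per year.
The optimal lot size = √(2DS/H) = √(2 × 15,720 × 338 / 32.148) ≈ 574.94.
Average inventory = Q*/2 ≈ 574.94 / 2 = 287.470.

Average inventory ≈ 287 rolls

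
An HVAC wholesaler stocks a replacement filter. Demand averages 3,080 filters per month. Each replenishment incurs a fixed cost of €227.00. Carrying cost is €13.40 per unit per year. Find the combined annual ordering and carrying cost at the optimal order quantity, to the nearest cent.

Annual demand D = 3,080 × 12 = 36,960.
The optimal lot size = √(2DS/H) = √(2 × 36,960 × 227 / 13.4) ≈ 1119.03.
At Q*, ordering cost (D/Q*)S equals holding cost (Q*/2)H, each = √(DSH/2).
Minimum total = √(2DSH) = √(2 × 36,960 × 227 × 13.4) ≈ 14994.994.

TC* ≈ €14,994.99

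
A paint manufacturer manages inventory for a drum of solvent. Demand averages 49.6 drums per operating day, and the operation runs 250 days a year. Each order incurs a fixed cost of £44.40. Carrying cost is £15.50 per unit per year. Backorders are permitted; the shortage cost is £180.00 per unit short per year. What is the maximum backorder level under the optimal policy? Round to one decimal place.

Annual demand D = 49.6 × 250 = 12,400.
With planned backorders, Q* = √(2DS/H) · √((H+B)/B).
√(2DS/H) = √(2 × 12,400 × 44.4 / 15.5) = 266.533.
√((H+B)/B) = √((15.5+180)/180) = 1.0422.
Q* ≈ 277.772.
S* = Q* · H/(H+B) = 277.772 × 15.5/195.5 ≈ 22.023.

S* ≈ 22.0 drums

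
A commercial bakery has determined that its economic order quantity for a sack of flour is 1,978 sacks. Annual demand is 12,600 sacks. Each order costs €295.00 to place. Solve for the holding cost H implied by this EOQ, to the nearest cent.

Invert the EOQ relation Q*² = 2DS/H.
From Q* = √(2DS/H): H = 2DS / Q*² = 2 × 12,600 × 295 / 1,978² = 1.9001.

H ≈ €1.90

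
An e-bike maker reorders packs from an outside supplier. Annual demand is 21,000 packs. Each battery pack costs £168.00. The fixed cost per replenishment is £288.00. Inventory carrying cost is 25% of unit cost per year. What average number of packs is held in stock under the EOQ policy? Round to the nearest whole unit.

Average inventory ≈ 268 packs

Holding cost H = 0.25 × £168.00 = £42.0000 per unit per year.
EOQ = √(2DS/H) = √(2 × 21,000 × 288 / 42) ≈ 536.66.
Average inventory = Q*/2 ≈ 536.66 / 2 = 268.328.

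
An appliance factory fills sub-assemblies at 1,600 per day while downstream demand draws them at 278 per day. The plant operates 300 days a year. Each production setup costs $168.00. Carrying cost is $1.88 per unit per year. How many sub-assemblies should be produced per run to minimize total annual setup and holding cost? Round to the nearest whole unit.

Q* ≈ 4,247 sub-assemblies

Annual demand D = 278 × 300 = 83,400.
Production build-up factor (1 − d/p) = 1 − 278/1,600 = 0.8263.
Q* = √(2DS / (H(1 − d/p))) = √(2 × 83,400 × 168 / (1.88 × 0.8263)).
= √(28,022,400 / 1.5534) ≈ 4247.350.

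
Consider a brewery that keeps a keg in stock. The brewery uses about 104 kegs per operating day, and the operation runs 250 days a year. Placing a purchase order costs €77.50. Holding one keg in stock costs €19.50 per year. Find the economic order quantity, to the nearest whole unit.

Q* ≈ 455 kegs

Annual demand D = 104 × 250 = 26,000.
EOQ = √(2DS / H) = √(2 × 26,000 × 77.5 / 19.5).
= √(4,030,000 / 19.5) = √206,666.6667 ≈ 454.606.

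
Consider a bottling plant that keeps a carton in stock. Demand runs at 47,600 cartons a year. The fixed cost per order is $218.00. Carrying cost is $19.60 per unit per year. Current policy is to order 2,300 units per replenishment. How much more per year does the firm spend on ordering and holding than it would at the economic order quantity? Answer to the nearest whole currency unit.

EOQ = √(2DS/H) = √(2 × 47,600 × 218 / 19.6) ≈ 1029.01.
Cost at Q* = (D/Q*)S + (Q*/2)H = √(2DSH) ≈ $20,168.55.
Cost at Q = 2,300: (47,600/2,300)×218 + (2,300/2)×19.6 = $4,511.65 + $22,540.00 = $27,051.65.
Excess = $27,051.65 − $20,168.55 = $6,883.10.

Extra cost ≈ $6,883 per year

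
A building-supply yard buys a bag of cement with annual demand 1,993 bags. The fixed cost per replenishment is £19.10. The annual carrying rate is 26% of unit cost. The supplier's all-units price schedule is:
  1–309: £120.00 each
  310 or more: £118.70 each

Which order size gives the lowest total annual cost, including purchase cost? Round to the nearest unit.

Q* ≈ 49 bags

Holding cost per unit per year at price C is H = 0.26·C.
Candidates are each tier's EOQ (if it falls in that tier) and each price-break quantity.
EOQ at £120.00 = 49.4 (feasible in tier 1): TC = 1,993×£120.00 + (1,993/49.4)×19.1 + (49.4/2)×0.26×£120.00 = £240,701.21.
EOQ at £118.70 = 49.7 < 310, so use break Q=310: TC = 1,993×£118.70 + (1,993/310.0)×19.1 + (310.0/2)×0.26×£118.70 = £241,475.50.
Lowest total cost is £240,701.21 at Q = 49.4.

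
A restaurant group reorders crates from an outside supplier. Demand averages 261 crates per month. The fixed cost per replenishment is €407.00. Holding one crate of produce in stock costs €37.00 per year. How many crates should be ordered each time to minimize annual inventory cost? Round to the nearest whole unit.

Q* ≈ 262 crates

Annual demand D = 261 × 12 = 3,132.
EOQ = √(2DS / H) = √(2 × 3,132 × 407 / 37).
= √(2,549,448 / 37) = √68,904 ≈ 262.496.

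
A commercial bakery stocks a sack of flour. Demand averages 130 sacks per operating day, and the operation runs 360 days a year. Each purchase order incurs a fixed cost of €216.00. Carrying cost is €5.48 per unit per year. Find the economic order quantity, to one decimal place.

Q* ≈ 1,920.8 sacks

Annual demand D = 130 × 360 = 46,800.
EOQ = √(2DS / H) = √(2 × 46,800 × 216 / 5.48).
= √(20,217,600 / 5.48) = √3,689,343.0657 ≈ 1920.766.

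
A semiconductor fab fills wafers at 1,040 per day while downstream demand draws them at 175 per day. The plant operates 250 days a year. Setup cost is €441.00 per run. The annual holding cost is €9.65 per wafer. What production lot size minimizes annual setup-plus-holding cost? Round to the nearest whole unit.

Q* ≈ 2,193 wafers

Annual demand D = 175 × 250 = 43,750.
Production build-up factor (1 − d/p) = 1 − 175/1,040 = 0.8317.
Q* = √(2DS / (H(1 − d/p))) = √(2 × 43,750 × 441 / (9.65 × 0.8317)).
= √(38,587,500 / 8.0262) ≈ 2192.645.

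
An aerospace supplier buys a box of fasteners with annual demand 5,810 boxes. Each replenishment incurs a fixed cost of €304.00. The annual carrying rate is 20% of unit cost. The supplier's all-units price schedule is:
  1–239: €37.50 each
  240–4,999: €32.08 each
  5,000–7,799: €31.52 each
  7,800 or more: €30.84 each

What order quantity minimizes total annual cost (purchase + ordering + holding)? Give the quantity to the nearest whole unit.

Holding cost per unit per year at price C is H = 0.20·C.
Evaluate total cost at each tier's feasible EOQ or, if the EOQ is below the tier, at the tier's minimum quantity.
Tier 1 (€37.50): EOQ = 686.3 exceeds tier's upper bound 239, so this tier is dominated.
EOQ at €32.08 = 742.0 (feasible in tier 2): TC = 5,810×€32.08 + (5,810/742.0)×304 + (742.0/2)×0.20×€32.08 = €191,145.51.
EOQ at €31.52 = 748.6 < 5000, so use break Q=5000: TC = 5,810×€31.52 + (5,810/5000.0)×304 + (5000.0/2)×0.20×€31.52 = €199,244.45.
EOQ at €30.84 = 756.8 < 7800, so use break Q=7800: TC = 5,810×€30.84 + (5,810/7800.0)×304 + (7800.0/2)×0.20×€30.84 = €203,462.04.
Lowest total cost is €191,145.51 at Q = 742.0.

Q* ≈ 742 boxes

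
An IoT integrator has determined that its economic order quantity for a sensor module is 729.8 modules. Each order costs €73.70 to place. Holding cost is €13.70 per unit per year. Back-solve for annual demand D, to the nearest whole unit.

Squaring Q* = √(2DS/H) gives Q*² = 2DS/H.
From Q* = √(2DS/H): D = Q*²H / (2S) = 729.8² × 13.7 / (2 × 73.7) = 49502.918.

D ≈ 49,503 modules per year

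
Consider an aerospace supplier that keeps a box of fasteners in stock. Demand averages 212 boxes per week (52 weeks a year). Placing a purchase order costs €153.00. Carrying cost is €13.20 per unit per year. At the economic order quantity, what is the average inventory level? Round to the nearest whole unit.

Annual demand D = 212 × 52 = 11,024.
Q* = √(2DS/H) = √(2 × 11,024 × 153 / 13.2) ≈ 505.53.
Average inventory = Q*/2 ≈ 505.53 / 2 = 252.763.

Average inventory ≈ 253 boxes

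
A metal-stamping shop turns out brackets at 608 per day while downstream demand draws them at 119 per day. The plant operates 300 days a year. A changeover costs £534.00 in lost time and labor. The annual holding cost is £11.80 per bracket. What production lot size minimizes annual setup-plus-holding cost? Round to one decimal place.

Q* ≈ 2,004.4 brackets

Annual demand D = 119 × 300 = 35,700.
Production build-up factor (1 − d/p) = 1 − 119/608 = 0.8043.
Q* = √(2DS / (H(1 − d/p))) = √(2 × 35,700 × 534 / (11.8 × 0.8043)).
= √(38,127,600 / 9.4905) ≈ 2004.362.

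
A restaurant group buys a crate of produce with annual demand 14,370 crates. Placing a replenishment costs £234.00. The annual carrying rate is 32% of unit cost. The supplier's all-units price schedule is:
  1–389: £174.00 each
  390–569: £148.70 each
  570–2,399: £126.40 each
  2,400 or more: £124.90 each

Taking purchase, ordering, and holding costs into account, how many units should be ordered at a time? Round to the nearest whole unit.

Holding cost per unit per year at price C is H = 0.32·C.
Candidates are each tier's EOQ (if it falls in that tier) and each price-break quantity.
EOQ at £174.00 = 347.5 (feasible in tier 1): TC = 14,370×£174.00 + (14,370/347.5)×234 + (347.5/2)×0.32×£174.00 = £2,519,730.89.
EOQ at £148.70 = 375.9 < 390, so use break Q=390: TC = 14,370×£148.70 + (14,370/390.0)×234 + (390.0/2)×0.32×£148.70 = £2,154,719.88.
EOQ at £126.40 = 407.8 < 570, so use break Q=570: TC = 14,370×£126.40 + (14,370/570.0)×234 + (570.0/2)×0.32×£126.40 = £1,833,794.94.
EOQ at £124.90 = 410.2 < 2400, so use break Q=2400: TC = 14,370×£124.90 + (14,370/2400.0)×234 + (2400.0/2)×0.32×£124.90 = £1,844,175.68.
Lowest total cost is £1,833,794.94 at Q = 570.0.

Q* ≈ 570 crates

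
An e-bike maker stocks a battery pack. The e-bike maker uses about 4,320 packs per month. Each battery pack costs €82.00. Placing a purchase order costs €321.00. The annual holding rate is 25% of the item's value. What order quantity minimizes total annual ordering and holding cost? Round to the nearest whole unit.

Annual demand D = 4,320 × 12 = 51,840.
Holding cost H = 0.25 × €82.00 = €20.5000 per unit per year.
EOQ = √(2DS / H) = √(2 × 51,840 × 321 / 20.5).
= √(33,281,280 / 20.5) = √1,623,477.0732 ≈ 1274.157.

Q* ≈ 1,274 packs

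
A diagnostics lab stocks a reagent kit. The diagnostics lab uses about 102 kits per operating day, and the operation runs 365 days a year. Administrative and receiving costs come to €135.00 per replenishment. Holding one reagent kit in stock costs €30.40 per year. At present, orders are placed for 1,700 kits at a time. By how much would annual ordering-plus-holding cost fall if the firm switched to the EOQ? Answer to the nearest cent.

Extra cost ≈ €11,315.54 per year

Annual demand D = 102 × 365 = 37,230.
EOQ = √(2DS/H) = √(2 × 37,230 × 135 / 30.4) ≈ 575.03.
Cost at Q* = (D/Q*)S + (Q*/2)H = √(2DSH) ≈ €17,480.96.
Cost at Q = 1,700: (37,230/1,700)×135 + (1,700/2)×30.4 = €2,956.50 + €25,840.00 = €28,796.50.
Excess = €28,796.50 − €17,480.96 = €11,315.54.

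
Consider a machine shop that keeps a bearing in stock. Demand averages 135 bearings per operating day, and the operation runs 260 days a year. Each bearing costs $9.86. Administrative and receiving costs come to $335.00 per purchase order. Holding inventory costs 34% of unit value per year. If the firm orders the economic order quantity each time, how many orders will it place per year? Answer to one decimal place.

N ≈ 13.3 orders per year

Annual demand D = 135 × 260 = 35,100.
Holding cost H = 0.34 × $9.86 = $3.3524 per unit per year.
EOQ = √(2DS/H) = √(2 × 35,100 × 335 / 3.3524) ≈ 2648.58.
Orders per year = D / Q* = 35,100 / 2648.58 ≈ 13.252.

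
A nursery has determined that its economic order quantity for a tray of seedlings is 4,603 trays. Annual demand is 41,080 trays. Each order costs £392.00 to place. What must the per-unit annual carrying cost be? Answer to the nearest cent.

Squaring Q* = √(2DS/H) gives Q*² = 2DS/H.
From Q* = √(2DS/H): H = 2DS / Q*² = 2 × 41,080 × 392 / 4,603² = 1.5201.

H ≈ £1.52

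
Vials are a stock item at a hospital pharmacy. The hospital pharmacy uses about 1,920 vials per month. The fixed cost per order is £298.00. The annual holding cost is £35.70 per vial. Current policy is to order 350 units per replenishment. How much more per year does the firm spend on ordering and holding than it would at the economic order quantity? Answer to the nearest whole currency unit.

Annual demand D = 1,920 × 12 = 23,040.
EOQ = √(2DS/H) = √(2 × 23,040 × 298 / 35.7) ≈ 620.20.
Cost at Q* = (D/Q*)S + (Q*/2)H = √(2DSH) ≈ £22,141.06.
Cost at Q = 350: (23,040/350)×298 + (350/2)×35.7 = £19,616.91 + £6,247.50 = £25,864.41.
Excess = £25,864.41 − £22,141.06 = £3,723.35.

Extra cost ≈ £3,723 per year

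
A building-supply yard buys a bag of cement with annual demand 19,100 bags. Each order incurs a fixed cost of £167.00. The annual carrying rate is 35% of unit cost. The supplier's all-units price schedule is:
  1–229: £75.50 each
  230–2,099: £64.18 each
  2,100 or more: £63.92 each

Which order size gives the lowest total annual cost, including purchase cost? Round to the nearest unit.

Q* ≈ 533 bags

Holding cost per unit per year at price C is H = 0.35·C.
Evaluate total cost at each tier's feasible EOQ or, if the EOQ is below the tier, at the tier's minimum quantity.
Tier 1 (£75.50): EOQ = 491.3 exceeds tier's upper bound 229, so this tier is dominated.
EOQ at £64.18 = 532.9 (feasible in tier 2): TC = 19,100×£64.18 + (19,100/532.9)×167 + (532.9/2)×0.35×£64.18 = £1,237,808.82.
EOQ at £63.92 = 534.0 < 2100, so use break Q=2100: TC = 19,100×£63.92 + (19,100/2100.0)×167 + (2100.0/2)×0.35×£63.92 = £1,245,881.50.
Lowest total cost is £1,237,808.82 at Q = 532.9.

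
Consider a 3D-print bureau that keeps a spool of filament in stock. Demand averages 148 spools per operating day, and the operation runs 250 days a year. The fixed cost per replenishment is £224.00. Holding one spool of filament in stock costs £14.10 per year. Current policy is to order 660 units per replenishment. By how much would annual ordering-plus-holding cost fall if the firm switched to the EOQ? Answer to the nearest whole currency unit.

Extra cost ≈ £1,923 per year

Annual demand D = 148 × 250 = 37,000.
EOQ = √(2DS/H) = √(2 × 37,000 × 224 / 14.1) ≈ 1084.25.
Cost at Q* = (D/Q*)S + (Q*/2)H = √(2DSH) ≈ £15,287.96.
Cost at Q = 660: (37,000/660)×224 + (660/2)×14.1 = £12,557.58 + £4,653.00 = £17,210.58.
Excess = £17,210.58 − £15,287.96 = £1,922.62.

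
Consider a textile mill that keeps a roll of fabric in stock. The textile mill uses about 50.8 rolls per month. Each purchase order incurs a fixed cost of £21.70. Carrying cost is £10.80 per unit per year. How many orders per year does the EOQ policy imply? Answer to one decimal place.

N ≈ 12.3 orders per year

Annual demand D = 50.8 × 12 = 609.6.
The optimal lot size = √(2DS/H) = √(2 × 609.6 × 21.7 / 10.8) ≈ 49.49.
Orders per year = D / Q* = 609.6 / 49.49 ≈ 12.317.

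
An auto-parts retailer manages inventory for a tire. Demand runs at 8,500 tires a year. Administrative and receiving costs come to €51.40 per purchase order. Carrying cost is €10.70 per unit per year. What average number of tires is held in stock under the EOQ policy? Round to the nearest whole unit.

Q* = √(2DS/H) = √(2 × 8,500 × 51.4 / 10.7) ≈ 285.77.
Average inventory = Q*/2 ≈ 285.77 / 2 = 142.884.

Average inventory ≈ 143 tires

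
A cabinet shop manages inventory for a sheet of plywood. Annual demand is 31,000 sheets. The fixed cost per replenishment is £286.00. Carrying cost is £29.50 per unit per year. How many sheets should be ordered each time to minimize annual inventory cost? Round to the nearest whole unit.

Q* ≈ 775 sheets

EOQ = √(2DS / H) = √(2 × 31,000 × 286 / 29.5).
= √(17,732,000 / 29.5) = √601,084.7458 ≈ 775.297.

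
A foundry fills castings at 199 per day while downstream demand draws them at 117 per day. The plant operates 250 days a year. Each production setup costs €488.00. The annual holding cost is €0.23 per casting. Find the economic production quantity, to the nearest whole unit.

Annual demand D = 117 × 250 = 29,250.
Production build-up factor (1 − d/p) = 1 − 117/199 = 0.4121.
Q* = √(2DS / (H(1 − d/p))) = √(2 × 29,250 × 488 / (0.23 × 0.4121)).
= √(28,548,000 / 0.0948) ≈ 17355.756.

Q* ≈ 17,356 castings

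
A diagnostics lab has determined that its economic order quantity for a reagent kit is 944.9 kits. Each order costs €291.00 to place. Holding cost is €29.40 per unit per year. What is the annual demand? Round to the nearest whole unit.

The basic EOQ model gives Q* = √(2DS/H); rearrange for the unknown.
From Q* = √(2DS/H): D = Q*²H / (2S) = 944.9² × 29.4 / (2 × 291) = 45102.025.

D ≈ 45,102 kits per year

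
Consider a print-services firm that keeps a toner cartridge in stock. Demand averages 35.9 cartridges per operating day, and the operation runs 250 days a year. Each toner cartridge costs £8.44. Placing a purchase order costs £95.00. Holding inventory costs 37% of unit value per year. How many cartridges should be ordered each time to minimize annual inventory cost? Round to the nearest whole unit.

Q* ≈ 739 cartridges

Annual demand D = 35.9 × 250 = 8,975.
Holding cost H = 0.37 × £8.44 = £3.1228 per unit per year.
EOQ = √(2DS / H) = √(2 × 8,975 × 95 / 3.1228).
= √(1,705,250 / 3.1228) = √546,064.4294 ≈ 738.962.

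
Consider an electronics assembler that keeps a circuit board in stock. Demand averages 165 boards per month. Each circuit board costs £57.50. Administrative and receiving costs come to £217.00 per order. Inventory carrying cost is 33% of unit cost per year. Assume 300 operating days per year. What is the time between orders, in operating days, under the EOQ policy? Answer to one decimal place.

T ≈ 32.2 days

Annual demand D = 165 × 12 = 1,980.
Holding cost H = 0.33 × £57.50 = £18.9750 per unit per year.
Q* = √(2DS/H) = √(2 × 1,980 × 217 / 18.975) ≈ 212.81.
Cycle time = Q*/D × 300 = 212.81 / 1,980 × 300 ≈ 32.244 days.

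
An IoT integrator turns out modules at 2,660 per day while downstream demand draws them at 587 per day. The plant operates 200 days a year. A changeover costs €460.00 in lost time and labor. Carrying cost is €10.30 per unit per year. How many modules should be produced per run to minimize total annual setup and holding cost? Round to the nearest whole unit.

Annual demand D = 587 × 200 = 117,400.
Production build-up factor (1 − d/p) = 1 − 587/2,660 = 0.7793.
Q* = √(2DS / (H(1 − d/p))) = √(2 × 117,400 × 460 / (10.3 × 0.7793)).
= √(108,008,000 / 8.027) ≈ 3668.179.

Q* ≈ 3,668 modules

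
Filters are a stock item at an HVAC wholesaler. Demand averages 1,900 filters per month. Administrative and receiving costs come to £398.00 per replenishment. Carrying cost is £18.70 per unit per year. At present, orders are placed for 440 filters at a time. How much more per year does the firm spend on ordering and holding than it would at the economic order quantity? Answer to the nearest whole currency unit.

Extra cost ≈ £6,315 per year

Annual demand D = 1,900 × 12 = 22,800.
EOQ = √(2DS/H) = √(2 × 22,800 × 398 / 18.7) ≈ 985.15.
Cost at Q* = (D/Q*)S + (Q*/2)H = √(2DSH) ≈ £18,422.34.
Cost at Q = 440: (22,800/440)×398 + (440/2)×18.7 = £20,623.64 + £4,114.00 = £24,737.64.
Excess = £24,737.64 − £18,422.34 = £6,315.30.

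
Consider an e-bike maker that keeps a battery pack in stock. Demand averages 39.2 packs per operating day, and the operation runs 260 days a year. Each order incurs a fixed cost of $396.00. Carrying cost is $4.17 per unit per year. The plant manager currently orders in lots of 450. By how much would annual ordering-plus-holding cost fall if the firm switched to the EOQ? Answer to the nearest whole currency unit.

Annual demand D = 39.2 × 260 = 10,192.
EOQ = √(2DS/H) = √(2 × 10,192 × 396 / 4.17) ≈ 1391.31.
Cost at Q* = (D/Q*)S + (Q*/2)H = √(2DSH) ≈ $5,801.77.
Cost at Q = 450: (10,192/450)×396 + (450/2)×4.17 = $8,968.96 + $938.25 = $9,907.21.
Excess = $9,907.21 − $5,801.77 = $4,105.44.

Extra cost ≈ $4,105 per year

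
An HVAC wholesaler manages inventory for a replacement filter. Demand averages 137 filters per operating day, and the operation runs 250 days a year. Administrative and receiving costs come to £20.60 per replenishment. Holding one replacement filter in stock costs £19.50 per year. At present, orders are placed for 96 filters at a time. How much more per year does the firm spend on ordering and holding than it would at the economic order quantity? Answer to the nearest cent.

Extra cost ≈ £3,039.87 per year

Annual demand D = 137 × 250 = 34,250.
EOQ = √(2DS/H) = √(2 × 34,250 × 20.6 / 19.5) ≈ 269.01.
Cost at Q* = (D/Q*)S + (Q*/2)H = √(2DSH) ≈ £5,245.61.
Cost at Q = 96: (34,250/96)×20.6 + (96/2)×19.5 = £7,349.48 + £936.00 = £8,285.48.
Excess = £8,285.48 − £5,245.61 = £3,039.87.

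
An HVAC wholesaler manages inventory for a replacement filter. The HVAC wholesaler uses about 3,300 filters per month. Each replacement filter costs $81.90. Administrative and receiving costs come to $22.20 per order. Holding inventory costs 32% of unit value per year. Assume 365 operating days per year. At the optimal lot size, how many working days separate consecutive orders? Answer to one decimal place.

T ≈ 2.4 days

Annual demand D = 3,300 × 12 = 39,600.
Holding cost H = 0.32 × $81.90 = $26.2080 per unit per year.
Q* = √(2DS/H) = √(2 × 39,600 × 22.2 / 26.208) ≈ 259.01.
Cycle time = Q*/D × 365 = 259.01 / 39,600 × 365 ≈ 2.387 days.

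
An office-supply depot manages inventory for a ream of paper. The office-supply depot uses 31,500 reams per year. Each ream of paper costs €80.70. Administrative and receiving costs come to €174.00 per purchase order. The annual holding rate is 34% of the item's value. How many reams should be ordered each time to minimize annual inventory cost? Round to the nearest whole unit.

Holding cost H = 0.34 × €80.70 = €27.4380 per unit per year.
EOQ = √(2DS / H) = √(2 × 31,500 × 174 / 27.438).
= √(10,962,000 / 27.438) = √399,518.9154 ≈ 632.075.

Q* ≈ 632 reams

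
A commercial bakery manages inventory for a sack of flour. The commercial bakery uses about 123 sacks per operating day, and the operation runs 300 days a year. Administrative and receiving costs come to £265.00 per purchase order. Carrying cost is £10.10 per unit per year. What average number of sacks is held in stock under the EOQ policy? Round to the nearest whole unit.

Average inventory ≈ 696 sacks

Annual demand D = 123 × 300 = 36,900.
EOQ = √(2DS/H) = √(2 × 36,900 × 265 / 10.1) ≈ 1391.52.
Average inventory = Q*/2 ≈ 1391.52 / 2 = 695.762.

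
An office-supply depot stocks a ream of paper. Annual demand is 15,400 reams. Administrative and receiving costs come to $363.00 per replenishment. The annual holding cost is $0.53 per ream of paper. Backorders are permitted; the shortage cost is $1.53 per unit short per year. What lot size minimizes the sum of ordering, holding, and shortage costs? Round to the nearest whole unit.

Q* ≈ 5,329 reams

With planned backorders, Q* = √(2DS/H) · √((H+B)/B).
√(2DS/H) = √(2 × 15,400 × 363 / 0.53) = 4592.940.
√((H+B)/B) = √((0.53+1.53)/1.53) = 1.1603.
Q* ≈ 5329.404.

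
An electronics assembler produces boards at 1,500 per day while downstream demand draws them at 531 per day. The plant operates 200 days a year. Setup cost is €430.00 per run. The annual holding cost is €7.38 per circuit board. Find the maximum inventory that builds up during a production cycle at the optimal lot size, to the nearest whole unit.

I_max ≈ 2,827 boards

Annual demand D = 531 × 200 = 106,200.
Production build-up factor (1 − d/p) = 1 − 531/1,500 = 0.6460.
Q* = √(2DS / (H(1 − d/p))) = √(2 × 106,200 × 430 / (7.38 × 0.6460)).
= √(91,332,000 / 4.7675) ≈ 4376.904.
Maximum inventory = Q*(1 − d/p) = 4376.904 × 0.6460 ≈ 2827.480.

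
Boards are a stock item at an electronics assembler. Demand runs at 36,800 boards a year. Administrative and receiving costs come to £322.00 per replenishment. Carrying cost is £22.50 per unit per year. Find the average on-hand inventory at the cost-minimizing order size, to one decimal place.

Q* = √(2DS/H) = √(2 × 36,800 × 322 / 22.5) ≈ 1026.30.
Average inventory = Q*/2 ≈ 1026.30 / 2 = 513.151.

Average inventory ≈ 513.2 boards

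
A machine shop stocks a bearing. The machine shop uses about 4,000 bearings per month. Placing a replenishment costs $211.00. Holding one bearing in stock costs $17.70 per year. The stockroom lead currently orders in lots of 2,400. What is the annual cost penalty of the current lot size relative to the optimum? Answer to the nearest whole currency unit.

Extra cost ≈ $6,525 per year

Annual demand D = 4,000 × 12 = 48,000.
EOQ = √(2DS/H) = √(2 × 48,000 × 211 / 17.7) ≈ 1069.77.
Cost at Q* = (D/Q*)S + (Q*/2)H = √(2DSH) ≈ $18,934.92.
Cost at Q = 2,400: (48,000/2,400)×211 + (2,400/2)×17.7 = $4,220.00 + $21,240.00 = $25,460.00.
Excess = $25,460.00 − $18,934.92 = $6,525.08.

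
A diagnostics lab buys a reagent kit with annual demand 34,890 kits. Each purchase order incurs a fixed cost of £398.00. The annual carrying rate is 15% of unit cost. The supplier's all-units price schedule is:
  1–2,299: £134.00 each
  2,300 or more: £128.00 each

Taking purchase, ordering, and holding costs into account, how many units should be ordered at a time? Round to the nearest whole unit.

Holding cost per unit per year at price C is H = 0.15·C.
For each price level, check whether its EOQ is feasible; otherwise the best quantity at that price is the breakpoint.
EOQ at £134.00 = 1175.5 (feasible in tier 1): TC = 34,890×£134.00 + (34,890/1175.5)×398 + (1175.5/2)×0.15×£134.00 = £4,698,886.81.
EOQ at £128.00 = 1202.7 < 2300, so use break Q=2300: TC = 34,890×£128.00 + (34,890/2300.0)×398 + (2300.0/2)×0.15×£128.00 = £4,494,037.49.
Lowest total cost is £4,494,037.49 at Q = 2300.0.

Q* ≈ 2,300 kits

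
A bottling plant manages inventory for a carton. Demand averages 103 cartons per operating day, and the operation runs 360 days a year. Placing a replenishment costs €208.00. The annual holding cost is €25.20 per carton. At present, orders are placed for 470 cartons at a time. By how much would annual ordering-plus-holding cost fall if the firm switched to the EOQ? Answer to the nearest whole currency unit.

Annual demand D = 103 × 360 = 37,080.
EOQ = √(2DS/H) = √(2 × 37,080 × 208 / 25.2) ≈ 782.38.
Cost at Q* = (D/Q*)S + (Q*/2)H = √(2DSH) ≈ €19,715.91.
Cost at Q = 470: (37,080/470)×208 + (470/2)×25.2 = €16,409.87 + €5,922.00 = €22,331.87.
Excess = €22,331.87 − €19,715.91 = €2,615.96.

Extra cost ≈ €2,616 per year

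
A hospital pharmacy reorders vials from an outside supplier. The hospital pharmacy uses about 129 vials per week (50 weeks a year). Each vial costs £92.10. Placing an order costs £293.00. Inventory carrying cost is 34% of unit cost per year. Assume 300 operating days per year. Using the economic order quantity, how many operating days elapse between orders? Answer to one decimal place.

Annual demand D = 129 × 50 = 6,450.
Holding cost H = 0.34 × £92.10 = £31.3140 per unit per year.
Q* = √(2DS/H) = √(2 × 6,450 × 293 / 31.314) ≈ 347.42.
Cycle time = Q*/D × 300 = 347.42 / 6,450 × 300 ≈ 16.159 days.

T ≈ 16.2 days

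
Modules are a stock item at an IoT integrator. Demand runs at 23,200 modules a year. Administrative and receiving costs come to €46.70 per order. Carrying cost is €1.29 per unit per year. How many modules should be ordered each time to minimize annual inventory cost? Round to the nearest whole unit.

EOQ = √(2DS / H) = √(2 × 23,200 × 46.7 / 1.29).
= √(2,166,880 / 1.29) = √1,679,751.938 ≈ 1296.052.

Q* ≈ 1,296 modules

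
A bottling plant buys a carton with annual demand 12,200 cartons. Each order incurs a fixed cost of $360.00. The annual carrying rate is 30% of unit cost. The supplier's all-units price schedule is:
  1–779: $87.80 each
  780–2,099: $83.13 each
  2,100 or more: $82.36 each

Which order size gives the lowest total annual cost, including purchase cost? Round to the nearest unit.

Holding cost per unit per year at price C is H = 0.30·C.
For each price level, check whether its EOQ is feasible; otherwise the best quantity at that price is the breakpoint.
EOQ at $87.80 = 577.5 (feasible in tier 1): TC = 12,200×$87.80 + (12,200/577.5)×360 + (577.5/2)×0.30×$87.80 = $1,086,370.87.
EOQ at $83.13 = 593.5 < 780, so use break Q=780: TC = 12,200×$83.13 + (12,200/780.0)×360 + (780.0/2)×0.30×$83.13 = $1,029,542.98.
EOQ at $82.36 = 596.2 < 2100, so use break Q=2100: TC = 12,200×$82.36 + (12,200/2100.0)×360 + (2100.0/2)×0.30×$82.36 = $1,032,826.83.
Lowest total cost is $1,029,542.98 at Q = 780.0.

Q* ≈ 780 cartons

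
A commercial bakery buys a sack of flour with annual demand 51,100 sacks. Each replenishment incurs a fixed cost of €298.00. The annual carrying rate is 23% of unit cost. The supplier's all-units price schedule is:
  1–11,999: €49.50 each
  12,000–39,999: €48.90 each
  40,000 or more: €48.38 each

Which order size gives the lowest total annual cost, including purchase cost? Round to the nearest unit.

Q* ≈ 1,636 sacks

Holding cost per unit per year at price C is H = 0.23·C.
For each price level, check whether its EOQ is feasible; otherwise the best quantity at that price is the breakpoint.
EOQ at €49.50 = 1635.6 (feasible in tier 1): TC = 51,100×€49.50 + (51,100/1635.6)×298 + (1635.6/2)×0.23×€49.50 = €2,548,070.88.
EOQ at €48.90 = 1645.6 < 12000, so use break Q=12000: TC = 51,100×€48.90 + (51,100/12000.0)×298 + (12000.0/2)×0.23×€48.90 = €2,567,540.98.
EOQ at €48.38 = 1654.4 < 40000, so use break Q=40000: TC = 51,100×€48.38 + (51,100/40000.0)×298 + (40000.0/2)×0.23×€48.38 = €2,695,146.69.
Lowest total cost is €2,548,070.88 at Q = 1635.6.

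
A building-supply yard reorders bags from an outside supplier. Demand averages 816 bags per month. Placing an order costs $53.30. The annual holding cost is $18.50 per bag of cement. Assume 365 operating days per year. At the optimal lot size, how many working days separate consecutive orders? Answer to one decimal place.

Annual demand D = 816 × 12 = 9,792.
EOQ = √(2DS/H) = √(2 × 9,792 × 53.3 / 18.5) ≈ 237.54.
Cycle time = Q*/D × 365 = 237.54 / 9,792 × 365 ≈ 8.854 days.

T ≈ 8.9 days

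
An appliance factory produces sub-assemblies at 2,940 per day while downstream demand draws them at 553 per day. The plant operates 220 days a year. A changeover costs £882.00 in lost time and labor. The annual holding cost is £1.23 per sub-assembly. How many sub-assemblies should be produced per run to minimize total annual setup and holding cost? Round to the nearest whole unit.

Annual demand D = 553 × 220 = 121,660.
Production build-up factor (1 − d/p) = 1 − 553/2,940 = 0.8119.
Q* = √(2DS / (H(1 − d/p))) = √(2 × 121,660 × 882 / (1.23 × 0.8119)).
= √(214,608,240 / 0.9986) ≈ 14659.464.

Q* ≈ 14,659 sub-assemblies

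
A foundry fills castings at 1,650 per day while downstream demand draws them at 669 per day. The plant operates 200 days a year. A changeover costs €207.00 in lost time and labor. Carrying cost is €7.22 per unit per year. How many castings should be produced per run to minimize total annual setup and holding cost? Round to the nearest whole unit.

Annual demand D = 669 × 200 = 133,800.
Production build-up factor (1 − d/p) = 1 − 669/1,650 = 0.5945.
Q* = √(2DS / (H(1 − d/p))) = √(2 × 133,800 × 207 / (7.22 × 0.5945)).
= √(55,393,200 / 4.2926) ≈ 3592.254.

Q* ≈ 3,592 castings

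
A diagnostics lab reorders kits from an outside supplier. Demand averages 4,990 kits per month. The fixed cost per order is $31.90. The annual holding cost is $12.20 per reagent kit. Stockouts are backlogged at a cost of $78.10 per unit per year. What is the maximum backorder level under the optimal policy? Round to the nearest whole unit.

S* ≈ 81 kits

Annual demand D = 4,990 × 12 = 59,880.
With planned backorders, Q* = √(2DS/H) · √((H+B)/B).
√(2DS/H) = √(2 × 59,880 × 31.9 / 12.2) = 559.592.
√((H+B)/B) = √((12.2+78.1)/78.1) = 1.0753.
Q* ≈ 601.713.
S* = Q* · H/(H+B) = 601.713 × 12.2/90.3 ≈ 81.295.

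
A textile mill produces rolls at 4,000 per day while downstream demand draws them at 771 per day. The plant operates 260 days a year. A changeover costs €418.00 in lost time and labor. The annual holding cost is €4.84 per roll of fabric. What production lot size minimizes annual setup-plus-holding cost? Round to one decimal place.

Annual demand D = 771 × 260 = 200,460.
Production build-up factor (1 − d/p) = 1 − 771/4,000 = 0.8073.
Q* = √(2DS / (H(1 − d/p))) = √(2 × 200,460 × 418 / (4.84 × 0.8073)).
= √(167,584,560 / 3.9071) ≈ 6549.231.

Q* ≈ 6,549.2 rolls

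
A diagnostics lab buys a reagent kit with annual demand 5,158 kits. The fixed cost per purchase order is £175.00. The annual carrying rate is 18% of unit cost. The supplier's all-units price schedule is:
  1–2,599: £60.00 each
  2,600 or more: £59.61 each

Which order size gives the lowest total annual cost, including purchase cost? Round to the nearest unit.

Q* ≈ 409 kits

Holding cost per unit per year at price C is H = 0.18·C.
Evaluate total cost at each tier's feasible EOQ or, if the EOQ is below the tier, at the tier's minimum quantity.
EOQ at £60.00 = 408.8 (feasible in tier 1): TC = 5,158×£60.00 + (5,158/408.8)×175 + (408.8/2)×0.18×£60.00 = £313,895.57.
EOQ at £59.61 = 410.2 < 2600, so use break Q=2600: TC = 5,158×£59.61 + (5,158/2600.0)×175 + (2600.0/2)×0.18×£59.61 = £321,764.29.
Lowest total cost is £313,895.57 at Q = 408.8.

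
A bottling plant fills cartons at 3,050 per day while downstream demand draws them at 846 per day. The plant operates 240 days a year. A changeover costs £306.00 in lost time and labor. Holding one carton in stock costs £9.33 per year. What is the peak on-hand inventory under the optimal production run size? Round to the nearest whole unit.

Annual demand D = 846 × 240 = 203,040.
Production build-up factor (1 − d/p) = 1 − 846/3,050 = 0.7226.
Q* = √(2DS / (H(1 − d/p))) = √(2 × 203,040 × 306 / (9.33 × 0.7226)).
= √(124,260,480 / 6.7421) ≈ 4293.088.
Maximum inventory = Q*(1 − d/p) = 4293.088 × 0.7226 ≈ 3102.284.

I_max ≈ 3,102 cartons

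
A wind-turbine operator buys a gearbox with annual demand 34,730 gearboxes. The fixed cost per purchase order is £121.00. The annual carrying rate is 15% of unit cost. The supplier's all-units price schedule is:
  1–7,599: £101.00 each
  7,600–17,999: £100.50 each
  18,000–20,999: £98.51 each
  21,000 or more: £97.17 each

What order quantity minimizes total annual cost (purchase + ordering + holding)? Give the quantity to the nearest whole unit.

Holding cost per unit per year at price C is H = 0.15·C.
Candidates are each tier's EOQ (if it falls in that tier) and each price-break quantity.
EOQ at £101.00 = 744.8 (feasible in tier 1): TC = 34,730×£101.00 + (34,730/744.8)×121 + (744.8/2)×0.15×£101.00 = £3,519,014.09.
EOQ at £100.50 = 746.7 < 7600, so use break Q=7600: TC = 34,730×£100.50 + (34,730/7600.0)×121 + (7600.0/2)×0.15×£100.50 = £3,548,202.94.
EOQ at £98.51 = 754.2 < 18000, so use break Q=18000: TC = 34,730×£98.51 + (34,730/18000.0)×121 + (18000.0/2)×0.15×£98.51 = £3,554,474.26.
EOQ at £97.17 = 759.4 < 21000, so use break Q=21000: TC = 34,730×£97.17 + (34,730/21000.0)×121 + (21000.0/2)×0.15×£97.17 = £3,527,956.96.
Lowest total cost is £3,519,014.09 at Q = 744.8.

Q* ≈ 745 gearboxes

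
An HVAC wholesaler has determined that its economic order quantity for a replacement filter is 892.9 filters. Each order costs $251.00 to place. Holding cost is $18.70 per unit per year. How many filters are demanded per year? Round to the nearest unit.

Squaring Q* = √(2DS/H) gives Q*² = 2DS/H.
From Q* = √(2DS/H): D = Q*²H / (2S) = 892.9² × 18.7 / (2 × 251) = 29699.117.

D ≈ 29,699 filters per year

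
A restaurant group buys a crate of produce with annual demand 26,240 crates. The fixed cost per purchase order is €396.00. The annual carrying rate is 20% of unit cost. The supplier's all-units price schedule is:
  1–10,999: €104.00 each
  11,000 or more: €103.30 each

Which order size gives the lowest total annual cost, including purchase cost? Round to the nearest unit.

Q* ≈ 1,000 crates

Holding cost per unit per year at price C is H = 0.20·C.
Candidates are each tier's EOQ (if it falls in that tier) and each price-break quantity.
EOQ at €104.00 = 999.6 (feasible in tier 1): TC = 26,240×€104.00 + (26,240/999.6)×396 + (999.6/2)×0.20×€104.00 = €2,749,751.04.
EOQ at €103.30 = 1003.0 < 11000, so use break Q=11000: TC = 26,240×€103.30 + (26,240/11000.0)×396 + (11000.0/2)×0.20×€103.30 = €2,825,166.64.
Lowest total cost is €2,749,751.04 at Q = 999.6.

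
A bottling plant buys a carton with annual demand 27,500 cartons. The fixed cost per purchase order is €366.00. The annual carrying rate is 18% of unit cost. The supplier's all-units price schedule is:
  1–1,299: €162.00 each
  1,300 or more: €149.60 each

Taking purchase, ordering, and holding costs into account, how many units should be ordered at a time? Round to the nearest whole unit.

Q* ≈ 1,300 cartons

Holding cost per unit per year at price C is H = 0.18·C.
For each price level, check whether its EOQ is feasible; otherwise the best quantity at that price is the breakpoint.
EOQ at €162.00 = 830.9 (feasible in tier 1): TC = 27,500×€162.00 + (27,500/830.9)×366 + (830.9/2)×0.18×€162.00 = €4,479,227.89.
EOQ at €149.60 = 864.6 < 1300, so use break Q=1300: TC = 27,500×€149.60 + (27,500/1300.0)×366 + (1300.0/2)×0.18×€149.60 = €4,139,245.51.
Lowest total cost is €4,139,245.51 at Q = 1300.0.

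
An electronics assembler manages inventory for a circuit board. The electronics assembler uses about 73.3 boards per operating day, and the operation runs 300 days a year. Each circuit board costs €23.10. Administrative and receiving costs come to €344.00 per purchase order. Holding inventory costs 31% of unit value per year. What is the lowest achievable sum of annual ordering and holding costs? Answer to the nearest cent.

TC* ≈ €10,408.63

Annual demand D = 73.3 × 300 = 21,990.
Holding cost H = 0.31 × €23.10 = €7.1610 per unit per year.
EOQ = √(2DS/H) = √(2 × 21,990 × 344 / 7.161) ≈ 1453.52.
At Q*, ordering cost (D/Q*)S equals holding cost (Q*/2)H, each = √(DSH/2).
Minimum total = √(2DSH) = √(2 × 21,990 × 344 × 7.161) ≈ 10408.632.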